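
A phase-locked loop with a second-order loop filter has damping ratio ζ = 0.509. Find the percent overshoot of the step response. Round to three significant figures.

%OS ≈ 15.6%

For an underdamped second-order system, %OS = 100·exp(−πζ/√(1−ζ²)).
πζ/√(1−ζ²) = π·0.509/√(1−0.259) = 1.858, so %OS = 100·e^(−1.858) = 15.6%.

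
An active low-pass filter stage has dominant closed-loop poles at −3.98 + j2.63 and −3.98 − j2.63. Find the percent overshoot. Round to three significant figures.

The poles are at −σ ± jω_d with σ = 3.98 and ω_d = 2.63, so ω_n = √(σ²+ω_d²) = 4.77 rad/s and ζ = σ/ω_n = 0.834.
%OS = 100·exp(−πζ/√(1−ζ²)) = 0.862%.

%OS ≈ 0.862%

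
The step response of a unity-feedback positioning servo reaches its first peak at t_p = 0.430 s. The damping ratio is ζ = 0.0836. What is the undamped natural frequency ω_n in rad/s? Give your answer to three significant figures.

Peak time t_p = π/ω_d, so ω_d = π/t_p = π/0.430 = 7.31 rad/s.
ω_n = ω_d/√(1−ζ²) = 7.31/√0.993 = 7.33 rad/s.

ω_n ≈ 7.33 rad/s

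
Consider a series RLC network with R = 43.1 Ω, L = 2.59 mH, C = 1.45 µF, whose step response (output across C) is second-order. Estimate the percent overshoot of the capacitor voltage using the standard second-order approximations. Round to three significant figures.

%OS ≈ 15.5%

For a series RLC circuit (capacitor voltage as output), ω_n = 1/√(LC) = 1/√(2.59 mH · 1.45 µF) = 16300 rad/s.
ζ = (R/2)·√(C/L) = (43.1/2)·√(1.45 µF/2.59 mH) = 0.510.
%OS = 100 e^{−πζ/√(1−ζ²)} with ζ = 0.510 gives 15.5%.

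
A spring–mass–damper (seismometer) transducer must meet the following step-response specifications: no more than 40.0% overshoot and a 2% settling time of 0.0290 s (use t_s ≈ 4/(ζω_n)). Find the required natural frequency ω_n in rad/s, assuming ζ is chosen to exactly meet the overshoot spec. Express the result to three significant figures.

ζ = −ln(OS)/√(π² + (ln OS)²). With OS = 0.400, ln OS = −0.9163 and ζ = 0.9163/3.272 = 0.280.
Then ω_n = 4/(ζ t_s) = 4/(0.280 × 0.0290) = 493 rad/s.

ω_n ≈ 493 rad/s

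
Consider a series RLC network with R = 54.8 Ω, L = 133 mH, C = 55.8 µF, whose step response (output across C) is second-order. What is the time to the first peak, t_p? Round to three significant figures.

For a series RLC circuit (capacitor voltage as output), ω_n = 1/√(LC) = 1/√(133 mH · 55.8 µF) = 367 rad/s.
ζ = (R/2)·√(C/L) = (54.8/2)·√(55.8 µF/133 mH) = 0.561.
The damped frequency ω_d = ω_n√(1−ζ²) = 304 rad/s. t_p = π/ω_d = 0.0103 s.

t_p ≈ 0.0103 s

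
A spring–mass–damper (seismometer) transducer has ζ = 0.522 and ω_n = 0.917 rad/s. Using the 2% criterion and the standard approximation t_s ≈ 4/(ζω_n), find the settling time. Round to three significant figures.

t_s ≈ 8.36 s

t_s ≈ 4/(ζω_n) = 4/(0.522 × 0.917) = 8.36 s.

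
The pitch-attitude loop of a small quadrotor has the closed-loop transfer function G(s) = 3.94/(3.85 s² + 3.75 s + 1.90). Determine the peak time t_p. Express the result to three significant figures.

t_p ≈ 6.21 s

Dividing through by 3.85: denominator becomes s² + 0.9740 s + 0.4935.
So ω_n = √0.4935 = 0.703 rad/s and ζ = 0.9740/(2·0.703) = 0.693.
ω_d = 0.703·√(1 − 0.693²) = 0.506 rad/s. t_p = π/ω_d = 6.21 s.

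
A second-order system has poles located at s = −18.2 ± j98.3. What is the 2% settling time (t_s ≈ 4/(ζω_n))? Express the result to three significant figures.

t_s ≈ 0.220 s

For poles at −σ ± jω_d, ζω_n = σ = 18.2, so t_s ≈ 4/σ = 0.220 s.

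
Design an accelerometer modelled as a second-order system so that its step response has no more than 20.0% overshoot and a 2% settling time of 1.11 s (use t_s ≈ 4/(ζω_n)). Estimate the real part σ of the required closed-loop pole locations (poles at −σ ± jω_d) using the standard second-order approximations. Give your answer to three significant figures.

The settling-time spec alone fixes σ = ζω_n = 4/t_s = 4/1.11 = 3.60.
(Overshoot then fixes ζ = 0.456 and hence ω_d = σ·√(1−ζ²)/ζ = 7.03 rad/s.)

σ ≈ 3.60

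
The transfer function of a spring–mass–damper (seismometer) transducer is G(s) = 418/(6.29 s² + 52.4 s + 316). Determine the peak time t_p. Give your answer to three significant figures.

Dividing through by 6.29: denominator becomes s² + 8.331 s + 50.24.
So ω_n = √50.24 = 7.09 rad/s and ζ = 8.331/(2·7.09) = 0.588.
ω_d = ω_n√(1−ζ²) = 5.73 rad/s. t_p = π/ω_d = 0.548 s.

t_p ≈ 0.548 s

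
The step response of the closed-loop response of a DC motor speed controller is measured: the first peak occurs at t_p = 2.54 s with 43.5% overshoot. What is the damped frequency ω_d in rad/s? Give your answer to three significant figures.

t_p = π/ω_d, so ω_d = π/2.54 = 1.24 rad/s.

ω_d ≈ 1.24 rad/s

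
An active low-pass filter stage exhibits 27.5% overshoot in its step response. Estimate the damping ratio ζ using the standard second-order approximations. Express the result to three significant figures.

From %OS = 100·exp(−πζ/√(1−ζ²)), invert to get ζ = −ln(OS)/√(π² + ln²(OS)) with OS = 0.275.
−ln 0.275 = 1.291, so ζ = 1.291/√(π² + 1.667) = 0.380.

ζ ≈ 0.380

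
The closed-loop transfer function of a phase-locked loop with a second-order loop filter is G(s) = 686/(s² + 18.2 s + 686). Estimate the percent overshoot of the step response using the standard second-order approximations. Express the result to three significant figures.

%OS ≈ 31.2%

Matching coefficients with s² + 2ζω_n s + ω_n² gives ω_n² = 686 ⇒ ω_n = 26.2 rad/s, and ζ = 18.2/(2ω_n) = 0.347.
%OS = 100 e^{−πζ/√(1−ζ²)} with ζ = 0.347 gives 31.2%.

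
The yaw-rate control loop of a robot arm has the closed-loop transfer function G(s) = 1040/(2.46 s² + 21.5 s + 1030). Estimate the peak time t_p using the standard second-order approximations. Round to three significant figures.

Dividing through by 2.46: denominator becomes s² + 8.740 s + 418.7.
So ω_n = √418.7 = 20.5 rad/s and ζ = 8.740/(2·20.5) = 0.214.
The damped frequency ω_d = ω_n√(1−ζ²) = 20.0 rad/s. t_p = π/ω_d = 0.157 s.

t_p ≈ 0.157 s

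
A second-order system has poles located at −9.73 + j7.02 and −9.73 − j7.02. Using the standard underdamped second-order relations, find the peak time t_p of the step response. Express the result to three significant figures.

t_p = π/ω_d with ω_d = 7.02 (the imaginary part), so t_p = 0.448 s.

t_p ≈ 0.448 s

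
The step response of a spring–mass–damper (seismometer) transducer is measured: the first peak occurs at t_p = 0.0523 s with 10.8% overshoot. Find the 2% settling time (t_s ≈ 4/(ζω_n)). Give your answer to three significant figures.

t_s ≈ 0.0940 s

The overshoot fixes ζ = −ln(OS)/√(π²+ln²(OS)) = 0.578.
From t_p = π/ω_d, ω_d = π/0.0523 = 60.1 rad/s, so ω_n = ω_d/√(1−ζ²) = 73.6 rad/s.
t_s ≈ 4/(ζω_n) = 4/(0.578·73.6) = 0.0940 s.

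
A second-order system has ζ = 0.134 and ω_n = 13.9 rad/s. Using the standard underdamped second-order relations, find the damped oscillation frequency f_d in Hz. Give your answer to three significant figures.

ω_d = ω_n√(1−ζ²) = 13.9·√0.982 = 13.8 rad/s.
f_d = ω_d/(2π) = 2.19 Hz.

f_d ≈ 2.19 Hz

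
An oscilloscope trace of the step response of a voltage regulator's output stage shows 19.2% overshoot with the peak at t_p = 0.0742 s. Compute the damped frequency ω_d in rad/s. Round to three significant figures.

t_p = π/ω_d, so ω_d = π/0.0742 = 42.3 rad/s.

ω_d ≈ 42.3 rad/s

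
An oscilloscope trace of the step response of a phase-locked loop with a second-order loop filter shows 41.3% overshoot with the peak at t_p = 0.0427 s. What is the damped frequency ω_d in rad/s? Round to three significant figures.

t_p = π/ω_d, so ω_d = π/0.0427 = 73.6 rad/s.

ω_d ≈ 73.6 rad/s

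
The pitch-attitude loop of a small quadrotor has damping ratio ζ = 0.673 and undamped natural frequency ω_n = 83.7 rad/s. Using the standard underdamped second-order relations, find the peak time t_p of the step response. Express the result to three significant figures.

The damped frequency is ω_d = ω_n√(1−ζ²) = 83.7·√(1−0.453) = 61.9 rad/s.
Peak time t_p = π/ω_d = π/61.9 = 0.0507 s.

t_p ≈ 0.0507 s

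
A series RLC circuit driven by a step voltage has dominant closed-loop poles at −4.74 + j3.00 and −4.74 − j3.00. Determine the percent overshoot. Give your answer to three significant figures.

The poles are at −σ ± jω_d with σ = 4.74 and ω_d = 3.00, so ω_n = √(σ²+ω_d²) = 5.61 rad/s and ζ = σ/ω_n = 0.845.
Overshoot: exp(−π·0.845/√(1−0.845²)) = 0.00699, i.e. 0.699%.

%OS ≈ 0.699%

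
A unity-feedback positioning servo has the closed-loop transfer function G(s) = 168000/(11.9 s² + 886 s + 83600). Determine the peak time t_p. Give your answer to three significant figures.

t_p ≈ 0.0418 s

Dividing through by 11.9: denominator becomes s² + 74.45 s + 7025.
So ω_n = √7025 = 83.8 rad/s and ζ = 74.45/(2·83.8) = 0.444.
ω_d = ω_n√(1−ζ²) = 75.1 rad/s. t_p = π/ω_d = 0.0418 s.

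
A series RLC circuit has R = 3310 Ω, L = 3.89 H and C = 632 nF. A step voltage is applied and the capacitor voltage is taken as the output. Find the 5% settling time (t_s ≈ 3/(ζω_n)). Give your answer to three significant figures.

t_s ≈ 0.00705 s

For a series RLC circuit (capacitor voltage as output), ω_n = 1/√(LC) = 1/√(3.89 H · 632 nF) = 638 rad/s.
ζ = (R/2)·√(C/L) = (3310/2)·√(632 nF/3.89 H) = 0.667.
t_s ≈ 3/(ζω_n) = 0.00705 s.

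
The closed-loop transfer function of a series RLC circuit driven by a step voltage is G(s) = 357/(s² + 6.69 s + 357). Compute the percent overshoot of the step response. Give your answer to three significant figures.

Matching coefficients with s² + 2ζω_n s + ω_n² gives ω_n² = 357 ⇒ ω_n = 18.9 rad/s, and ζ = 6.69/(2ω_n) = 0.177.
%OS = 100·exp(−πζ/√(1−ζ²)) = 56.8%.

%OS ≈ 56.8%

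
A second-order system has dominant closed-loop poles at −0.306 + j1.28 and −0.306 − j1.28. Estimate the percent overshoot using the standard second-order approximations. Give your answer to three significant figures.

%OS ≈ 47.2%

|pole| = ω_n = √(0.306² + 1.28²) = 1.32 rad/s; ζ = cos θ = σ/ω_n = 0.233.
%OS = 100 e^{−πζ/√(1−ζ²)} with ζ = 0.233 gives 47.2%.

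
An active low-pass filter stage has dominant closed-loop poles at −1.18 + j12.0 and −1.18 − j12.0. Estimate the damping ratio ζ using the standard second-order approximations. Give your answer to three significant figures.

With σ = 1.18, ω_d = 12.0: ω_n = √(σ²+ω_d²) = 12.1 rad/s, ζ = σ/ω_n = 0.0979.

ζ ≈ 0.0979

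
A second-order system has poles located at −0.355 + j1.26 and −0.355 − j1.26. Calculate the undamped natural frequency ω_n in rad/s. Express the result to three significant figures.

|pole| = ω_n = √(0.355² + 1.26²) = 1.31 rad/s; ζ = cos θ = σ/ω_n = 0.271.

ω_n ≈ 1.31 rad/s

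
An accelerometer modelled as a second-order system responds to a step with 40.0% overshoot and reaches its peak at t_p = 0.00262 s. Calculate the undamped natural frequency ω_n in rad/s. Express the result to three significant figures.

ω_n ≈ 1250 rad/s

From the overshoot, ζ = −ln(OS)/√(π²+ln²(OS)) = 0.280.
From t_p = π/ω_d, ω_d = π/0.00262 = 1200 rad/s, so ω_n = ω_d/√(1−ζ²) = 1250 rad/s.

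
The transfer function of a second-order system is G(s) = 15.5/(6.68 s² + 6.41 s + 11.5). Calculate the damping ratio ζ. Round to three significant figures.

ζ ≈ 0.366

Dividing through by 6.68: denominator becomes s² + 0.9596 s + 1.722.
So ω_n = √1.722 = 1.31 rad/s and ζ = 0.9596/(2·1.31) = 0.366.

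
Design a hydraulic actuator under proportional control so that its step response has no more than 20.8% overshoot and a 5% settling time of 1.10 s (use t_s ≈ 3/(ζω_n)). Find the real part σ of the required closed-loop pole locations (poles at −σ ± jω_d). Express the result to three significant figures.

σ ≈ 2.73

The settling-time spec alone fixes σ = ζω_n = 3/t_s = 3/1.10 = 2.73.
(Overshoot then fixes ζ = 0.447 and hence ω_d = σ·√(1−ζ²)/ζ = 5.46 rad/s.)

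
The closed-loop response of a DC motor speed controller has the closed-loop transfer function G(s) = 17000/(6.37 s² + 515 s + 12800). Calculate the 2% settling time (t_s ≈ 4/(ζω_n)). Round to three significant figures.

t_s ≈ 0.0990 s

Dividing through by 6.37: denominator becomes s² + 80.85 s + 2009.
So ω_n = √2009 = 44.8 rad/s and ζ = 80.85/(2·44.8) = 0.902.
t_s ≈ 4/(ζω_n) = 0.0990 s.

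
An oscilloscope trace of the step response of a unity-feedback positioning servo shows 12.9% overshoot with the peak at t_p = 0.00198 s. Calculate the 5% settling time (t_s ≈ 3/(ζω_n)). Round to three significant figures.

t_s ≈ 0.00290 s

ζ from %OS: ζ = |ln 0.129|/√(π²+ln²0.129) = 0.546.
From t_p = π/ω_d, ω_d = π/0.00198 = 1590 rad/s, so ω_n = ω_d/√(1−ζ²) = 1890 rad/s.
t_s ≈ 3/(ζω_n) = 3/(0.546·1890) = 0.00290 s.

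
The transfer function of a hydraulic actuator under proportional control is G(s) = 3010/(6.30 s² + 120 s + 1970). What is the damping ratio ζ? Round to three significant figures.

Dividing through by 6.30: denominator becomes s² + 19.05 s + 312.7.
So ω_n = √312.7 = 17.7 rad/s and ζ = 19.05/(2·17.7) = 0.539.

ζ ≈ 0.539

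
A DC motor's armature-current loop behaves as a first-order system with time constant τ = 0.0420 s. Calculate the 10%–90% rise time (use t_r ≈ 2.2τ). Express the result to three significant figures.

t_r ≈ 0.0924 s

t_r ≈ 2.2τ = 0.0924 s.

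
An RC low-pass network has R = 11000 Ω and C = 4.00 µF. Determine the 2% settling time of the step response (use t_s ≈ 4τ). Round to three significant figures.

τ = RC = 11000 × 4.00 µF = 0.0440 s.
t_s ≈ 4τ = 0.176 s.

t_s ≈ 0.176 s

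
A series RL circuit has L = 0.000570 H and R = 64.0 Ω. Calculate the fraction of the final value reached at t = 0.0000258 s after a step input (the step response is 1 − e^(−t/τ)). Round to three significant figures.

τ = L/R = 0.000570/64.0 = 0.00000891 s.
y(t)/y_∞ = 1 − e^(−t/τ) = 1 − e^(−0.0000258/0.00000891) = 1 − e^(−2.90) = 0.945.

y/y_∞ ≈ 0.945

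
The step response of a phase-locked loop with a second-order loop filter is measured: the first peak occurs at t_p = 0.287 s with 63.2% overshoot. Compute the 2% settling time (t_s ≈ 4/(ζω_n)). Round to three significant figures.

t_s ≈ 2.50 s

The overshoot fixes ζ = −ln(OS)/√(π²+ln²(OS)) = 0.145.
t_p = π/ω_d ⇒ ω_d = 10.9 rad/s; then ω_n = ω_d/√(1−ζ²) = 11.1 rad/s.
t_s ≈ 4/(ζω_n) = 4/(0.145·11.1) = 2.50 s.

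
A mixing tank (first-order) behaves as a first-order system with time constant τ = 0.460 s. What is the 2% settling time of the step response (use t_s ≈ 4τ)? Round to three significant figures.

t_s ≈ 4τ = 1.84 s.

t_s ≈ 1.84 s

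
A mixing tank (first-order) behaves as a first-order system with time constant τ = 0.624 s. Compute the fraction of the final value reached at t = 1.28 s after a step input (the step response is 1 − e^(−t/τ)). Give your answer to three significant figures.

y(t)/y_∞ = 1 − e^(−t/τ) = 1 − e^(−1.28/0.624) = 1 − e^(−2.05) = 0.871.

y/y_∞ ≈ 0.871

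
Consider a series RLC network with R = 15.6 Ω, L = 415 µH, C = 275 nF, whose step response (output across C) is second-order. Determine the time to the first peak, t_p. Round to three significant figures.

t_p ≈ 0.0000343 s

For a series RLC circuit (capacitor voltage as output), ω_n = 1/√(LC) = 1/√(415 µH · 275 nF) = 93600 rad/s.
ζ = (R/2)·√(C/L) = (15.6/2)·√(275 nF/415 µH) = 0.201.
ω_d = ω_n√(1−ζ²) = 91700 rad/s. t_p = π/ω_d = 0.0000343 s.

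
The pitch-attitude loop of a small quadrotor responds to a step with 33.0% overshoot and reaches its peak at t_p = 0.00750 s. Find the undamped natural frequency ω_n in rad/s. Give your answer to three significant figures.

ω_n ≈ 444 rad/s

ζ from %OS: ζ = |ln 0.330|/√(π²+ln²0.330) = 0.333.
t_p = π/ω_d ⇒ ω_d = 419 rad/s; then ω_n = ω_d/√(1−ζ²) = 444 rad/s.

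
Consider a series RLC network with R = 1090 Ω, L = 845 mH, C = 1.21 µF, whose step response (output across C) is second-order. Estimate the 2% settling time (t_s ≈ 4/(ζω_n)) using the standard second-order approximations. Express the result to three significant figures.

For a series RLC circuit (capacitor voltage as output), ω_n = 1/√(LC) = 1/√(845 mH · 1.21 µF) = 989 rad/s.
ζ = (R/2)·√(C/L) = (1090/2)·√(1.21 µF/845 mH) = 0.652.
t_s ≈ 4/(ζω_n) = 0.00620 s.

t_s ≈ 0.00620 s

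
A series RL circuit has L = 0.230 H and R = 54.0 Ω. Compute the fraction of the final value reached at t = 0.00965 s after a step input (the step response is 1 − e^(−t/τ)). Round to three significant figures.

y/y_∞ ≈ 0.896

τ = L/R = 0.230/54.0 = 0.00426 s.
y(t)/y_∞ = 1 − e^(−t/τ) = 1 − e^(−0.00965/0.00426) = 1 − e^(−2.27) = 0.896.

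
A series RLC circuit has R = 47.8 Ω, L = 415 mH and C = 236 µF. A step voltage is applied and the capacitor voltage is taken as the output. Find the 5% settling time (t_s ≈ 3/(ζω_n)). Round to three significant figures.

For a series RLC circuit (capacitor voltage as output), ω_n = 1/√(LC) = 1/√(415 mH · 236 µF) = 101 rad/s.
ζ = (R/2)·√(C/L) = (47.8/2)·√(236 µF/415 mH) = 0.570.
t_s ≈ 3/(ζω_n) = 0.0521 s.

t_s ≈ 0.0521 s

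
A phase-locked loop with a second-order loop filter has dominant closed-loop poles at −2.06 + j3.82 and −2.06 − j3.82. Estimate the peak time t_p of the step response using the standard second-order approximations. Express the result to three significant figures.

t_p = π/ω_d with ω_d = 3.82 (the imaginary part), so t_p = 0.822 s.

t_p ≈ 0.822 s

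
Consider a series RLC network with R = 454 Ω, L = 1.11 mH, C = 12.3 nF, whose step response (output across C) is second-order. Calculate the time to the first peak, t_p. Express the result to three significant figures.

For a series RLC circuit (capacitor voltage as output), ω_n = 1/√(LC) = 1/√(1.11 mH · 12.3 nF) = 271000 rad/s.
ζ = (R/2)·√(C/L) = (454/2)·√(12.3 nF/1.11 mH) = 0.756.
ω_d = ω_n√(1−ζ²) = 177000 rad/s. t_p = π/ω_d = 0.0000177 s.

t_p ≈ 0.0000177 s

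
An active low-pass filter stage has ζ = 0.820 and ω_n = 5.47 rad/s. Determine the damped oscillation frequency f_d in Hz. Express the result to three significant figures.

f_d ≈ 0.498 Hz

ω_d = ω_n√(1−ζ²) = 5.47·√0.328 = 3.13 rad/s.
f_d = ω_d/(2π) = 0.498 Hz.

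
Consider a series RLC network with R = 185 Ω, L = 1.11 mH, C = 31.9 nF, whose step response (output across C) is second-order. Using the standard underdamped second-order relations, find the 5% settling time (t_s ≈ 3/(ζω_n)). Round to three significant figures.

t_s ≈ 0.0000360 s

For a series RLC circuit (capacitor voltage as output), ω_n = 1/√(LC) = 1/√(1.11 mH · 31.9 nF) = 168000 rad/s.
ζ = (R/2)·√(C/L) = (185/2)·√(31.9 nF/1.11 mH) = 0.496.
t_s ≈ 3/(ζω_n) = 0.0000360 s.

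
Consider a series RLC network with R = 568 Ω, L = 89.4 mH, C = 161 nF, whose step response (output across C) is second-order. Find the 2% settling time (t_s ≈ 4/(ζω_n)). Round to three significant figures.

t_s ≈ 0.00126 s

For a series RLC circuit (capacitor voltage as output), ω_n = 1/√(LC) = 1/√(89.4 mH · 161 nF) = 8340 rad/s.
ζ = (R/2)·√(C/L) = (568/2)·√(161 nF/89.4 mH) = 0.381.
t_s ≈ 4/(ζω_n) = 0.00126 s.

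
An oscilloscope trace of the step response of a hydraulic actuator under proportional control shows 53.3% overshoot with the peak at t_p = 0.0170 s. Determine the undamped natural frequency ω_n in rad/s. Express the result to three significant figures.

From the overshoot, ζ = −ln(OS)/√(π²+ln²(OS)) = 0.196.
t_p = π/ω_d ⇒ ω_d = 185 rad/s; then ω_n = ω_d/√(1−ζ²) = 188 rad/s.

ω_n ≈ 188 rad/s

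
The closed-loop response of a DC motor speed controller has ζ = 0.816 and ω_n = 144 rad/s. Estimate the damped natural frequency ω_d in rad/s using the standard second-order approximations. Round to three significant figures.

ω_d = ω_n√(1−ζ²) = 144·√0.334 = 83.2 rad/s.

ω_d ≈ 83.2 rad/s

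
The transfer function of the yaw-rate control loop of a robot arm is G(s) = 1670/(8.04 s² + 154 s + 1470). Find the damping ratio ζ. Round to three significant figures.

ζ ≈ 0.708

Dividing through by 8.04: denominator becomes s² + 19.15 s + 182.8.
So ω_n = √182.8 = 13.5 rad/s and ζ = 19.15/(2·13.5) = 0.708.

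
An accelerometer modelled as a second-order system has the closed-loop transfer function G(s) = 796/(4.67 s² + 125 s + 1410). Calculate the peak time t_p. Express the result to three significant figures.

Dividing through by 4.67: denominator becomes s² + 26.77 s + 301.9.
So ω_n = √301.9 = 17.4 rad/s and ζ = 26.77/(2·17.4) = 0.770.
ω_d = ω_n√(1−ζ²) = 11.1 rad/s. t_p = π/ω_d = 0.283 s.

t_p ≈ 0.283 s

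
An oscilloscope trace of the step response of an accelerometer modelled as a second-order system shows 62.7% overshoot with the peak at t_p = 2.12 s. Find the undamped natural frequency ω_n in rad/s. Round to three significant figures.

ω_n ≈ 1.50 rad/s

From the overshoot, ζ = −ln(OS)/√(π²+ln²(OS)) = 0.147.
From t_p = π/ω_d, ω_d = π/2.12 = 1.48 rad/s, so ω_n = ω_d/√(1−ζ²) = 1.50 rad/s.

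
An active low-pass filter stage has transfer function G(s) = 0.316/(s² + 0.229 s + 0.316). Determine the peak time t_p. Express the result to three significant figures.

Comparing the denominator to s² + 2ζω_n s + ω_n²: ω_n = √0.316 = 0.562 rad/s, and 2ζω_n = 0.229 so ζ = 0.229/(2·0.562) = 0.204.
The damped frequency ω_d = ω_n√(1−ζ²) = 0.550 rad/s. Then t_p = π/ω_d = 5.71 s.

t_p ≈ 5.71 s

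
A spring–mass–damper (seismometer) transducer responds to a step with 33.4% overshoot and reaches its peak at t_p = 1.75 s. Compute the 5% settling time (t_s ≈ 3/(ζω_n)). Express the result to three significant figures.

t_s ≈ 4.79 s

ζ from %OS: ζ = |ln 0.334|/√(π²+ln²0.334) = 0.330.
From t_p = π/ω_d, ω_d = π/1.75 = 1.80 rad/s, so ω_n = ω_d/√(1−ζ²) = 1.90 rad/s.
t_s ≈ 3/(ζω_n) = 3/(0.330·1.90) = 4.79 s.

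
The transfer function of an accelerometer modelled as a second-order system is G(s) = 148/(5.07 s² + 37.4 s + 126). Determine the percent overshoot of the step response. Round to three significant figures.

Dividing through by 5.07: denominator becomes s² + 7.377 s + 24.85.
So ω_n = √24.85 = 4.99 rad/s and ζ = 7.377/(2·4.99) = 0.740.
%OS = 100·exp(−πζ/√(1−ζ²)) = 3.16%.

%OS ≈ 3.16%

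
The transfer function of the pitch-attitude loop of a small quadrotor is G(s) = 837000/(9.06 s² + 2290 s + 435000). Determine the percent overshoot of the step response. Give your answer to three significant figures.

%OS ≈ 10.9%

Dividing through by 9.06: denominator becomes s² + 252.8 s + 48010.
So ω_n = √48010 = 219 rad/s and ζ = 252.8/(2·219) = 0.577.
%OS = 100 e^{−πζ/√(1−ζ²)} with ζ = 0.577 gives 10.9%.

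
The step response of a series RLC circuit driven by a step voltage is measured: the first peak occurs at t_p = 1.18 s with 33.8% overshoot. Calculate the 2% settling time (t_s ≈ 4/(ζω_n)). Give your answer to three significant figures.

From the overshoot, ζ = −ln(OS)/√(π²+ln²(OS)) = 0.326.
t_p = π/ω_d ⇒ ω_d = 2.66 rad/s; then ω_n = ω_d/√(1−ζ²) = 2.82 rad/s.
t_s ≈ 4/(ζω_n) = 4/(0.326·2.82) = 4.35 s.

t_s ≈ 4.35 s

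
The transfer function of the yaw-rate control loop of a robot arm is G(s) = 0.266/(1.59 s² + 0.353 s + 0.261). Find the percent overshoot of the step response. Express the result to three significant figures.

%OS ≈ 40.9%

Dividing through by 1.59: denominator becomes s² + 0.2220 s + 0.1642.
So ω_n = √0.1642 = 0.405 rad/s and ζ = 0.2220/(2·0.405) = 0.274.
%OS = 100 e^{−πζ/√(1−ζ²)} with ζ = 0.274 gives 40.9%.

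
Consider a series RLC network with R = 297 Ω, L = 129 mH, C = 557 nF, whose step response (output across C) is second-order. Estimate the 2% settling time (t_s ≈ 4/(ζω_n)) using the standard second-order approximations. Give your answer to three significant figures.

For a series RLC circuit (capacitor voltage as output), ω_n = 1/√(LC) = 1/√(129 mH · 557 nF) = 3730 rad/s.
ζ = (R/2)·√(C/L) = (297/2)·√(557 nF/129 mH) = 0.309.
t_s ≈ 4/(ζω_n) = 0.00347 s.

t_s ≈ 0.00347 s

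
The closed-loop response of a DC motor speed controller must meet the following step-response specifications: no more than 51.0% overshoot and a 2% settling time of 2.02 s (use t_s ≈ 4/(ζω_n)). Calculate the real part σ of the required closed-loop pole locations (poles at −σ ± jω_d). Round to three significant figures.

The settling-time spec alone fixes σ = ζω_n = 4/t_s = 4/2.02 = 1.98.
(Overshoot then fixes ζ = 0.210 and hence ω_d = σ·√(1−ζ²)/ζ = 9.24 rad/s.)

σ ≈ 1.98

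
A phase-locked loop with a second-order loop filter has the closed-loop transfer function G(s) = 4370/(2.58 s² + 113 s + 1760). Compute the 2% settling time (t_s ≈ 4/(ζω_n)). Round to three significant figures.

Dividing through by 2.58: denominator becomes s² + 43.80 s + 682.2.
So ω_n = √682.2 = 26.1 rad/s and ζ = 43.80/(2·26.1) = 0.838.
t_s ≈ 4/(ζω_n) = 0.183 s.

t_s ≈ 0.183 s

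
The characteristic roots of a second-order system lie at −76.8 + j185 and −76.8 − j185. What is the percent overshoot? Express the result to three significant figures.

%OS ≈ 27.1%

|pole| = ω_n = √(76.8² + 185²) = 200 rad/s; ζ = cos θ = σ/ω_n = 0.383.
%OS = 100·exp(−πζ/√(1−ζ²)) = 27.1%.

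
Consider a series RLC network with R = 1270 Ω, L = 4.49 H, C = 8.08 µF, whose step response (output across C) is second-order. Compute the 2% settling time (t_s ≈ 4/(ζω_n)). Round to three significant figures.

t_s ≈ 0.0283 s

For a series RLC circuit (capacitor voltage as output), ω_n = 1/√(LC) = 1/√(4.49 H · 8.08 µF) = 166 rad/s.
ζ = (R/2)·√(C/L) = (1270/2)·√(8.08 µF/4.49 H) = 0.852.
t_s ≈ 4/(ζω_n) = 0.0283 s.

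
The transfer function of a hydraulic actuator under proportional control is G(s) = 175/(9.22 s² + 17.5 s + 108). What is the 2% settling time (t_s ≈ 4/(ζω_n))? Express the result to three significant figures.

Dividing through by 9.22: denominator becomes s² + 1.898 s + 11.71.
So ω_n = √11.71 = 3.42 rad/s and ζ = 1.898/(2·3.42) = 0.277.
t_s ≈ 4/(ζω_n) = 4.21 s.

t_s ≈ 4.21 s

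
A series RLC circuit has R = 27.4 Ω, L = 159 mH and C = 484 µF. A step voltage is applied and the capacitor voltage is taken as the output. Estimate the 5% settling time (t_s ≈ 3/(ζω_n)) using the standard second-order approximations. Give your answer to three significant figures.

t_s ≈ 0.0348 s

For a series RLC circuit (capacitor voltage as output), ω_n = 1/√(LC) = 1/√(159 mH · 484 µF) = 114 rad/s.
ζ = (R/2)·√(C/L) = (27.4/2)·√(484 µF/159 mH) = 0.756.
t_s ≈ 3/(ζω_n) = 0.0348 s.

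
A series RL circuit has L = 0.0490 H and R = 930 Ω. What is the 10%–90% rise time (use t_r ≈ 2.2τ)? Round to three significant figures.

τ = L/R = 0.0490/930 = 0.0000527 s.
t_r ≈ 2.2τ = 0.000116 s.

t_r ≈ 0.000116 s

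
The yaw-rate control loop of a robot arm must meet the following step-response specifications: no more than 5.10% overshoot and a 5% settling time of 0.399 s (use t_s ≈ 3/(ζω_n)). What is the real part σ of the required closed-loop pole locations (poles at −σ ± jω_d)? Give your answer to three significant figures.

σ ≈ 7.52

The settling-time spec alone fixes σ = ζω_n = 3/t_s = 3/0.399 = 7.52.
(Overshoot then fixes ζ = 0.688 and hence ω_d = σ·√(1−ζ²)/ζ = 7.94 rad/s.)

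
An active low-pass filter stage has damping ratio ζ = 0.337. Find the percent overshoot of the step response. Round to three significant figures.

%OS ≈ 32.5%

For an underdamped second-order system, %OS = 100·exp(−πζ/√(1−ζ²)).
πζ/√(1−ζ²) = π·0.337/√(1−0.114) = 1.124, so %OS = 100·e^(−1.124) = 32.5%.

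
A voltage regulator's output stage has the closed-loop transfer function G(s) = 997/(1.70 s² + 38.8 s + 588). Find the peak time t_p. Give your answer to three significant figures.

t_p ≈ 0.214 s

Dividing through by 1.70: denominator becomes s² + 22.82 s + 345.9.
So ω_n = √345.9 = 18.6 rad/s and ζ = 22.82/(2·18.6) = 0.614.
ω_d = 18.6·√(1 − 0.614²) = 14.7 rad/s. t_p = π/ω_d = 0.214 s.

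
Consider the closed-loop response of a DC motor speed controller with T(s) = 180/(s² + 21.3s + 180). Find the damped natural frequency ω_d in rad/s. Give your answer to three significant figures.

Matching coefficients with s² + 2ζω_n s + ω_n² gives ω_n² = 180 ⇒ ω_n = 13.4 rad/s, and ζ = 21.3/(2ω_n) = 0.794.
The damped frequency ω_d = ω_n√(1−ζ²) = 8.16 rad/s.

ω_d ≈ 8.16 rad/s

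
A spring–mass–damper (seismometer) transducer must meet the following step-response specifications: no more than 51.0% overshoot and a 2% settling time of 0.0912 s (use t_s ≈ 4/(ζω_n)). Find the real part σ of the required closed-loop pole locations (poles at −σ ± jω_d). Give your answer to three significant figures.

The settling-time spec alone fixes σ = ζω_n = 4/t_s = 4/0.0912 = 43.9.
(Overshoot then fixes ζ = 0.210 and hence ω_d = σ·√(1−ζ²)/ζ = 205 rad/s.)

σ ≈ 43.9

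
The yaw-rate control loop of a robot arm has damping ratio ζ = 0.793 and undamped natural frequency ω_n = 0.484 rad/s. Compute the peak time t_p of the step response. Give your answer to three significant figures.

t_p ≈ 10.7 s

The damped frequency is ω_d = ω_n√(1−ζ²) = 0.484·√(1−0.629) = 0.295 rad/s.
Peak time t_p = π/ω_d = π/0.295 = 10.7 s.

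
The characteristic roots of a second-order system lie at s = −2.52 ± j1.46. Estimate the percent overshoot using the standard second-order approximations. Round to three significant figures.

With σ = 2.52, ω_d = 1.46: ω_n = √(σ²+ω_d²) = 2.91 rad/s, ζ = σ/ω_n = 0.865.
%OS = 100 e^{−πζ/√(1−ζ²)} with ζ = 0.865 gives 0.442%.

%OS ≈ 0.442%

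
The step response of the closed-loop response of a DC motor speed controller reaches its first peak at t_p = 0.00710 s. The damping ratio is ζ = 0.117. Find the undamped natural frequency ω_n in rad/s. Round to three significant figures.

ω_n ≈ 446 rad/s

Peak time t_p = π/ω_d, so ω_d = π/t_p = π/0.00710 = 442 rad/s.
ω_n = ω_d/√(1−ζ²) = 442/√0.986 = 446 rad/s.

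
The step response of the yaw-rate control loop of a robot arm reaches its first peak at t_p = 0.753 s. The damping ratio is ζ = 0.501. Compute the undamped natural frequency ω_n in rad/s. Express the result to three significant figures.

ω_n ≈ 4.82 rad/s

Peak time t_p = π/ω_d, so ω_d = π/t_p = π/0.753 = 4.17 rad/s.
ω_n = ω_d/√(1−ζ²) = 4.17/√0.749 = 4.82 rad/s.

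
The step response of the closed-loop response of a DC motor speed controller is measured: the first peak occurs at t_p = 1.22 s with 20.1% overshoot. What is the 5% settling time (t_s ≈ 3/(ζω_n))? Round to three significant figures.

t_s ≈ 2.28 s

From the overshoot, ζ = −ln(OS)/√(π²+ln²(OS)) = 0.455.
From t_p = π/ω_d, ω_d = π/1.22 = 2.58 rad/s, so ω_n = ω_d/√(1−ζ²) = 2.89 rad/s.
t_s ≈ 3/(ζω_n) = 3/(0.455·2.89) = 2.28 s.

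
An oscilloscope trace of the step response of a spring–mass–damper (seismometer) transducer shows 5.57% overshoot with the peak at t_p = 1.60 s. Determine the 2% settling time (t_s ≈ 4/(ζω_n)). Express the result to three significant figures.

t_s ≈ 2.22 s

ζ from %OS: ζ = |ln 0.0557|/√(π²+ln²0.0557) = 0.677.
t_p = π/ω_d ⇒ ω_d = 1.96 rad/s; then ω_n = ω_d/√(1−ζ²) = 2.67 rad/s.
t_s ≈ 4/(ζω_n) = 4/(0.677·2.67) = 2.22 s.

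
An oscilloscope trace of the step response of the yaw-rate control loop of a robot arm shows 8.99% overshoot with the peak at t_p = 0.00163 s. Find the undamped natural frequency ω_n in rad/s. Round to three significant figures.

ω_n ≈ 2430 rad/s

From the overshoot, ζ = −ln(OS)/√(π²+ln²(OS)) = 0.609.
t_p = π/ω_d ⇒ ω_d = 1930 rad/s; then ω_n = ω_d/√(1−ζ²) = 2430 rad/s.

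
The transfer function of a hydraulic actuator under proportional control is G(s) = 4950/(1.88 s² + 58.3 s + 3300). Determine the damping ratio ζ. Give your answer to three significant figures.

ζ ≈ 0.370

Dividing through by 1.88: denominator becomes s² + 31.01 s + 1755.
So ω_n = √1755 = 41.9 rad/s and ζ = 31.01/(2·41.9) = 0.370.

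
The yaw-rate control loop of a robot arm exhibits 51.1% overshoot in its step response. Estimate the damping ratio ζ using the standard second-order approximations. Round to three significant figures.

Inverting the overshoot relation: ζ = |ln 0.511|/√(π² + ln²0.511) = 0.209.

ζ ≈ 0.209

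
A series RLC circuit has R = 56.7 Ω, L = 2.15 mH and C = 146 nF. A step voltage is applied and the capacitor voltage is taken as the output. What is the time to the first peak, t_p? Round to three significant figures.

t_p ≈ 0.0000572 s

For a series RLC circuit (capacitor voltage as output), ω_n = 1/√(LC) = 1/√(2.15 mH · 146 nF) = 56400 rad/s.
ζ = (R/2)·√(C/L) = (56.7/2)·√(146 nF/2.15 mH) = 0.234.
The damped frequency ω_d = ω_n√(1−ζ²) = 54900 rad/s. t_p = π/ω_d = 0.0000572 s.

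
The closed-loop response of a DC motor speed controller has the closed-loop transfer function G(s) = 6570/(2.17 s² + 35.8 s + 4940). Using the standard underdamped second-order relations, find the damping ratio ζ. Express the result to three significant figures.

ζ ≈ 0.173

Dividing through by 2.17: denominator becomes s² + 16.50 s + 2276.
So ω_n = √2276 = 47.7 rad/s and ζ = 16.50/(2·47.7) = 0.173.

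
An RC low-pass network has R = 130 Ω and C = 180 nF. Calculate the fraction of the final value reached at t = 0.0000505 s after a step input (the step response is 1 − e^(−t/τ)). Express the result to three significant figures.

τ = RC = 130 × 180 nF = 0.0000234 s.
y(t)/y_∞ = 1 − e^(−t/τ) = 1 − e^(−0.0000505/0.0000234) = 1 − e^(−2.16) = 0.884.

y/y_∞ ≈ 0.884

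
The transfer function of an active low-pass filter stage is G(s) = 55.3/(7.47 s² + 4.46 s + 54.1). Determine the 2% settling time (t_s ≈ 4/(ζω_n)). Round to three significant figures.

t_s ≈ 13.4 s

Dividing through by 7.47: denominator becomes s² + 0.5971 s + 7.242.
So ω_n = √7.242 = 2.69 rad/s and ζ = 0.5971/(2·2.69) = 0.111.
t_s ≈ 4/(ζω_n) = 13.4 s.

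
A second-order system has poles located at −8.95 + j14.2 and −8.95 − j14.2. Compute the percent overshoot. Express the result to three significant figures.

%OS ≈ 13.8%

With σ = 8.95, ω_d = 14.2: ω_n = √(σ²+ω_d²) = 16.8 rad/s, ζ = σ/ω_n = 0.533.
Overshoot: exp(−π·0.533/√(1−0.533²)) = 0.138, i.e. 13.8%.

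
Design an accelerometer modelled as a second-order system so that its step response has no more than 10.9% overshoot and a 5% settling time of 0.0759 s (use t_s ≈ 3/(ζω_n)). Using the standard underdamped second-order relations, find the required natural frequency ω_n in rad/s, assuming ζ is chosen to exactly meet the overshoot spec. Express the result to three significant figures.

Inverting the overshoot relation: ζ = |ln 0.109|/√(π² + ln²0.109) = 0.576.
Then ω_n = 3/(ζ t_s) = 3/(0.576 × 0.0759) = 68.6 rad/s.

ω_n ≈ 68.6 rad/s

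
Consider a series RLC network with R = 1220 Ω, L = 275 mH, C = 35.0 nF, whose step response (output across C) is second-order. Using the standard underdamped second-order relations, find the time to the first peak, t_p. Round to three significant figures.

For a series RLC circuit (capacitor voltage as output), ω_n = 1/√(LC) = 1/√(275 mH · 35.0 nF) = 10200 rad/s.
ζ = (R/2)·√(C/L) = (1220/2)·√(35.0 nF/275 mH) = 0.218.
The damped frequency ω_d = ω_n√(1−ζ²) = 9950 rad/s. t_p = π/ω_d = 0.000316 s.

t_p ≈ 0.000316 s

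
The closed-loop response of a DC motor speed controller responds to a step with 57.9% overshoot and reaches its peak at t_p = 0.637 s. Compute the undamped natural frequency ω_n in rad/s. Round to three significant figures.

From the overshoot, ζ = −ln(OS)/√(π²+ln²(OS)) = 0.171.
t_p = π/ω_d ⇒ ω_d = 4.93 rad/s; then ω_n = ω_d/√(1−ζ²) = 5.01 rad/s.

ω_n ≈ 5.01 rad/s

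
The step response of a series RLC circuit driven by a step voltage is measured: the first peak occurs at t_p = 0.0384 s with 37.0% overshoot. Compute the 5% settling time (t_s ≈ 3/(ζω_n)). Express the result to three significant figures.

t_s ≈ 0.116 s

The overshoot fixes ζ = −ln(OS)/√(π²+ln²(OS)) = 0.302.
t_p = π/ω_d ⇒ ω_d = 81.8 rad/s; then ω_n = ω_d/√(1−ζ²) = 85.8 rad/s.
t_s ≈ 3/(ζω_n) = 3/(0.302·85.8) = 0.116 s.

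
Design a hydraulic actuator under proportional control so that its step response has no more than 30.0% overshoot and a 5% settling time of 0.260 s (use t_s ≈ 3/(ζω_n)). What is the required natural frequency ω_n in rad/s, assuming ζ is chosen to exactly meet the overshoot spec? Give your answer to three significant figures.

ω_n ≈ 32.2 rad/s

Inverting the overshoot relation: ζ = |ln 0.300|/√(π² + ln²0.300) = 0.358.
From t_s ≈ 3/(ζω_n): ω_n = 3/(ζ·t_s) = 3/(0.358·0.260) = 32.2 rad/s.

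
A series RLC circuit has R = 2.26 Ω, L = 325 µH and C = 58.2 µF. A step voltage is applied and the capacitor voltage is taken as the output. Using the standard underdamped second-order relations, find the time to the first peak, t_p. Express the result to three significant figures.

t_p ≈ 0.000492 s

For a series RLC circuit (capacitor voltage as output), ω_n = 1/√(LC) = 1/√(325 µH · 58.2 µF) = 7270 rad/s.
ζ = (R/2)·√(C/L) = (2.26/2)·√(58.2 µF/325 µH) = 0.478.
ω_d = ω_n√(1−ζ²) = 6390 rad/s. t_p = π/ω_d = 0.000492 s.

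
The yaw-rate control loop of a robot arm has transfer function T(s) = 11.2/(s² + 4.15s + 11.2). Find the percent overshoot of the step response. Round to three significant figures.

%OS ≈ 8.35%

Matching coefficients with s² + 2ζω_n s + ω_n² gives ω_n² = 11.2 ⇒ ω_n = 3.35 rad/s, and ζ = 4.15/(2ω_n) = 0.620.
%OS = 100·exp(−πζ/√(1−ζ²)) = 8.35%.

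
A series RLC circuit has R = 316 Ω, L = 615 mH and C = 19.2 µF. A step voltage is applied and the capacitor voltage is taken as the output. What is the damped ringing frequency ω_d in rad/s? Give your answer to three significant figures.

For a series RLC circuit (capacitor voltage as output), ω_n = 1/√(LC) = 1/√(615 mH · 19.2 µF) = 291 rad/s.
ζ = (R/2)·√(C/L) = (316/2)·√(19.2 µF/615 mH) = 0.883.
The damped frequency ω_d = ω_n√(1−ζ²) = 137 rad/s.

ω_d ≈ 137 rad/s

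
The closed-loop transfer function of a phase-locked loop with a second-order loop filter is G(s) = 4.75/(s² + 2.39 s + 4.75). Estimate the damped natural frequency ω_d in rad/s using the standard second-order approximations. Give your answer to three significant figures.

ω_d ≈ 1.82 rad/s

ω_n = √4.75 = 2.18 rad/s; ζ = 2.39/(2·2.18) = 0.548.
ω_d = 2.18·√(1 − 0.548²) = 1.82 rad/s.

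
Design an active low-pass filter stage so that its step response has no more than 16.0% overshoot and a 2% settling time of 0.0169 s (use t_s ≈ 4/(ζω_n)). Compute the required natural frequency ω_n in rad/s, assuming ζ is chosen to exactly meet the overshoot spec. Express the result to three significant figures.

ζ = −ln(OS)/√(π² + (ln OS)²). With OS = 0.160, ln OS = −1.833 and ζ = 1.833/3.637 = 0.504.
Then ω_n = 4/(ζ t_s) = 4/(0.504 × 0.0169) = 470 rad/s.

ω_n ≈ 470 rad/s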